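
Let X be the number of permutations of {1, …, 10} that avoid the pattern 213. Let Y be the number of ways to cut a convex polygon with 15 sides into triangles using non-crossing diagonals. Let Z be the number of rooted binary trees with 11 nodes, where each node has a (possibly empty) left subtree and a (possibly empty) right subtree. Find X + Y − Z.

Permutations of [n] avoiding any single length-3 pattern are counted by C_n; here n = 10. So X = C_10 = 16796.
Triangulations of a convex m-gon are counted by C_{m−2}; with m = 15 this is C_13. So Y = C_13 = 742900.
Rooted binary trees with 11 nodes (each child slot possibly empty) number C_11. So Z = C_11 = 58786.
X + Y − Z = 16796 + 742900 − 58786 = 700910.

700910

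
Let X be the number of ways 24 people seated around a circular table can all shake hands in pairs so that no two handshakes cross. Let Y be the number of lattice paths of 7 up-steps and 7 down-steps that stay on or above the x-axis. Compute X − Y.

207583

Non-crossing handshake pairings of 2n people are counted by C_n; 24 people gives n = 12. So X = C_12 = 208012.
Paths of 7 up- and 7 down-steps that never dip below the axis are Dyck paths; their count is C_7. So Y = C_7 = 429.
X − Y = 208012 − 429 = 207583.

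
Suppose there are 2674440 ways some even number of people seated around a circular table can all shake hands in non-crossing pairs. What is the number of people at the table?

Non-crossing handshake pairings of 2n people are counted by C_n. The Catalan number equal to 2674440 is C_14.
So n = 14, and there are 2n = 28 people.

28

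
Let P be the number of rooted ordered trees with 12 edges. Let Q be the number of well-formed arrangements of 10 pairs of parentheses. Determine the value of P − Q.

191216

A rooted plane tree with 12 edges has 13 nodes, and the count is C_12. So P = C_12 = 208012.
With 10 pairs the number of balanced bracket strings is the Catalan number C_10. So Q = C_10 = 16796.
P − Q = 208012 − 16796 = 191216.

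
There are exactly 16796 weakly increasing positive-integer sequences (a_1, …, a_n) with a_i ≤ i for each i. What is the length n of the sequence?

10

Such sub-staircase sequences of length n are counted by C_n. Since C_10 = 16796, the index is 10.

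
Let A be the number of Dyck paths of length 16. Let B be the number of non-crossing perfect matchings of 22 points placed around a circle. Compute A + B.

60216

Paths of 8 up- and 8 down-steps that never dip below the axis are Dyck paths; their count is C_8. So A = C_8 = 1430.
Non-crossing perfect matchings of 2n points on a circle are counted by C_n; with 22 points, n = 11. So B = C_11 = 58786.
A + B = 1430 + 58786 = 60216.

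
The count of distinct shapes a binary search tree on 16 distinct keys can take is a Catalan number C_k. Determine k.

16

Binary trees (left/right distinguished) on n nodes are counted by C_n; here n = 16.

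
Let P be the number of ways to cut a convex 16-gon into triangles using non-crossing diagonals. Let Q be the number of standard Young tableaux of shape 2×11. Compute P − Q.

A convex 16-gon is triangulated into 14 triangles, and the number of such triangulations is the Catalan number C_{16−2} = C_14. So P = C_14 = 2674440.
By the hook-length formula (or a Dyck-path bijection), SYT of shape 2×11 number C_11. So Q = C_11 = 58786.
P − Q = 2674440 − 58786 = 2615654.

2615654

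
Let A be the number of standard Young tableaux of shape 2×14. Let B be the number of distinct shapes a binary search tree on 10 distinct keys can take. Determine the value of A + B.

Standard Young tableaux of shape 2×n are counted by C_n; here n = 14. So A = C_14 = 2674440.
There are C_n binary search tree shapes on n keys; with n = 10 that is C_10. So B = C_10 = 16796.
A + B = 2674440 + 16796 = 2691236.

2691236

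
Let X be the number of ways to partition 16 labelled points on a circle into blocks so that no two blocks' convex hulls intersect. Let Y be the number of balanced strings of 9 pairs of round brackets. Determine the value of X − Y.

The non-crossing partitions of [16] form a lattice of size C_16. So X = C_16 = 35357670.
Balanced strings of n pairs of brackets are counted by C_n; here n = 9. So Y = C_9 = 4862.
X − Y = 35357670 − 4862 = 35352808.

35352808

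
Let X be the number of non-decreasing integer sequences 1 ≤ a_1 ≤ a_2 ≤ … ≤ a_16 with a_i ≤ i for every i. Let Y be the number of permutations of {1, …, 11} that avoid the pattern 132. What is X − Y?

35298884

Weakly increasing sequences with a_i ≤ i biject with Dyck paths of semilength 16, so there are C_16. So X = C_16 = 35357670.
For any fixed pattern of length 3, the pattern-avoiding permutations of [11] number C_11. So Y = C_11 = 58786.
X − Y = 35357670 − 58786 = 35298884.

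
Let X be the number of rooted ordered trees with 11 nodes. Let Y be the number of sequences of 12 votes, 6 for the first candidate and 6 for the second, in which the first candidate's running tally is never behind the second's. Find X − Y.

Rooted ordered (plane) trees on m nodes have m−1 edges and are counted by C_{m−1}; m = 11 gives C_10. So X = C_10 = 16796.
Ballot sequences with n votes each where one side never trails are Dyck words, counted by C_n; here n = 6. So Y = C_6 = 132.
X − Y = 16796 − 132 = 16664.

16664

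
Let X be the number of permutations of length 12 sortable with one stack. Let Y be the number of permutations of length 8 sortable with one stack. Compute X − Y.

206582

By Knuth's characterisation, the stack-sortable permutations of length 12 are the 231-avoiders, numbering C_12. So X = C_12 = 208012.
By Knuth's characterisation, the stack-sortable permutations of length 8 are the 231-avoiders, numbering C_8. So Y = C_8 = 1430.
X − Y = 208012 − 1430 = 206582.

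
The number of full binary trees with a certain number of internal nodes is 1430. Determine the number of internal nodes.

Full binary trees with n internal nodes are counted by C_n. Since C_8 = 1430, the index is 8.

8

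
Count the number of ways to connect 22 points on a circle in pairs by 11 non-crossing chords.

Pairing 22 circle points by 11 non-crossing chords gives C_11 matchings.
C_11 = C(22,11)/12 = 705432/12 = 58786.

58786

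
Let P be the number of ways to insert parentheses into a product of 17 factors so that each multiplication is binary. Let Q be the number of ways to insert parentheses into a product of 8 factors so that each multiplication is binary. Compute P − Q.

35357241

Bracketing 17 factors into binary products is counted by C_{17−1} = C_16. So P = C_16 = 35357670.
Ways to associate a product of 8 factors correspond to binary trees on 8 leaves, so the count is C_7. So Q = C_7 = 429.
P − Q = 35357670 − 429 = 35357241.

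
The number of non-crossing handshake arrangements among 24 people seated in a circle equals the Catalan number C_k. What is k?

With 24 = 2·12 people, non-crossing handshake pairings are non-crossing perfect matchings on a circle, counted by C_12.

12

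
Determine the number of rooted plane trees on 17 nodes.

35357670

Rooted ordered (plane) trees on m nodes have m−1 edges and are counted by C_{m−1}; m = 17 gives C_16.
C_16 = C(32,16)/17 = 601080390/17 = 35357670.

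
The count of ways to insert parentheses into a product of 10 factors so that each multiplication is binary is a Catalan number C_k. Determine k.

9

Ways to associate a product of 10 factors correspond to binary trees on 10 leaves, so the count is C_9.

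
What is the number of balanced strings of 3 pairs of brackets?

5

A balanced arrangement of 3 bracket pairs is a Dyck word of semilength 3, so the count is C_3.
C_3 = C(6,3)/4 = 20/4 = 5.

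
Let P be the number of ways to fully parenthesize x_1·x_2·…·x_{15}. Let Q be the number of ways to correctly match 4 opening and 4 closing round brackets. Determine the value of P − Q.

2674426

Ways to associate a product of 15 factors correspond to binary trees on 15 leaves, so the count is C_14. So P = C_14 = 2674440.
A balanced arrangement of 4 bracket pairs is a Dyck word of semilength 4, so the count is C_4. So Q = C_4 = 14.
P − Q = 2674440 − 14 = 2674426.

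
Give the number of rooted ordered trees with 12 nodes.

58786

A rooted plane tree on 12 nodes has 11 edges, and such trees are counted by C_11.
C_11 = C_10 · 2(2·10+1)/(10+2) = 16796 · 42/12 = 58786.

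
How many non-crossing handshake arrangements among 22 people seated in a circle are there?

58786

Non-crossing handshake pairings of 2n people are counted by C_n; 22 people gives n = 11.
C_11 = C_10 · 2(2·10+1)/(10+2) = 16796 · 42/12 = 58786.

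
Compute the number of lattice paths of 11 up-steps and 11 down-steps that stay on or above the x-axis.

58786

A Dyck path with 11 up-steps and 11 down-steps has semilength 11, so there are C_11 of them.
C_11 = C(22,11)/12 = 705432/12 = 58786.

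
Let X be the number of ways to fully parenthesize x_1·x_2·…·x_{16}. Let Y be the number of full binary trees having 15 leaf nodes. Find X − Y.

7020405

Ways to associate a product of 16 factors correspond to binary trees on 16 leaves, so the count is C_15. So X = C_15 = 9694845.
Full binary trees with 15 leaves have 15−1 = 14 internal nodes, so there are C_14 of them. So Y = C_14 = 2674440.
X − Y = 9694845 − 2674440 = 7020405.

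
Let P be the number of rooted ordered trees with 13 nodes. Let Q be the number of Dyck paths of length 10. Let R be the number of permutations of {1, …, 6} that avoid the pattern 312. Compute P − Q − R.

A rooted plane tree on 13 nodes has 12 edges, and such trees are counted by C_12. So P = C_12 = 208012.
A Dyck path with 5 up-steps and 5 down-steps has semilength 5, so there are C_5 of them. So Q = C_5 = 42.
Permutations of [n] avoiding any single length-3 pattern are counted by C_n; here n = 6. So R = C_6 = 132.
P − Q − R = 208012 − 42 − 132 = 207838.

207838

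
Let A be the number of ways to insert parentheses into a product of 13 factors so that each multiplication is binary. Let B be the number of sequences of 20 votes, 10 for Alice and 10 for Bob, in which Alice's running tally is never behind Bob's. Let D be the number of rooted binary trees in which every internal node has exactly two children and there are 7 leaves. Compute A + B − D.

Parenthesizations of m factors correspond to full binary trees with m leaves, counted by C_{m−1}; m = 13 gives C_12. So A = C_12 = 208012.
Ballot sequences with n votes each where one side never trails are Dyck words, counted by C_n; here n = 10. So B = C_10 = 16796.
Full binary trees with 7 leaves have 7−1 = 6 internal nodes, so there are C_6 of them. So D = C_6 = 132.
A + B − D = 208012 + 16796 − 132 = 224676.

224676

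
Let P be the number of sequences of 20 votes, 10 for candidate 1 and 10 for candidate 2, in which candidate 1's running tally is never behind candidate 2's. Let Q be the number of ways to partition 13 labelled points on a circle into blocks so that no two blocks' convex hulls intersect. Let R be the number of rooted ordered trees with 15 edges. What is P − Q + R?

Ballot sequences with n votes each where one side never trails are Dyck words, counted by C_n; here n = 10. So P = C_10 = 16796.
Non-crossing partitions of an n-element set are counted by C_n; here n = 13. So Q = C_13 = 742900.
Rooted ordered trees with n edges are counted by C_n; here n = 15. So R = C_15 = 9694845.
P − Q + R = 16796 − 742900 + 9694845 = 8968741.

8968741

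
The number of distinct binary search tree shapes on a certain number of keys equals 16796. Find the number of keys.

Binary search tree shapes on n keys are counted by C_n, and C_10 = 16796.

10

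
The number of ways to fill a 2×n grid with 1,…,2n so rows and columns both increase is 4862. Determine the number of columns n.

Standard Young tableaux of shape 2×n are counted by C_n. The Catalan number equal to 4862 is C_9.

9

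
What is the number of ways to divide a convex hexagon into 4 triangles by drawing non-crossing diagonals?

14

The number of triangulations of a 6-gon is the Catalan number C_4 (index = sides − 2).
C_4 = C(8,4)/5 = 70/5 = 14.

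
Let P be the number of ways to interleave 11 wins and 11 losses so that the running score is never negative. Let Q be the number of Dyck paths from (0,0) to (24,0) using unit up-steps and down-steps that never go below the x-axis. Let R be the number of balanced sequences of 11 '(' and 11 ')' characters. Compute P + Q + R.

325584

Reading a vote for the leader as '(' and for the other as ')' turns such a sequence into a balanced string of 11 pairs, so the count is C_11. So P = C_11 = 58786.
Paths of 12 up- and 12 down-steps that never dip below the axis are Dyck paths; their count is C_12. So Q = C_12 = 208012.
Balanced strings of n pairs of brackets are counted by C_n; here n = 11. So R = C_11 = 58786.
P + Q + R = 58786 + 208012 + 58786 = 325584.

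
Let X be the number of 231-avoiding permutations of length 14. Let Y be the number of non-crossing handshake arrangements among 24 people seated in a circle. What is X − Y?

Permutations of [n] avoiding any single length-3 pattern are counted by C_n; here n = 14. So X = C_14 = 2674440.
With 24 = 2·12 people, non-crossing handshake pairings are non-crossing perfect matchings on a circle, counted by C_12. So Y = C_12 = 208012.
X − Y = 2674440 − 208012 = 2466428.

2466428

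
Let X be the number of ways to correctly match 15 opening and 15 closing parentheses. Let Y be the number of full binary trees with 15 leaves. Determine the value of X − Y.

Balanced strings of n pairs of brackets are counted by C_n; here n = 15. So X = C_15 = 9694845.
Full binary trees with 15 leaves have 15−1 = 14 internal nodes, so there are C_14 of them. So Y = C_14 = 2674440.
X − Y = 9694845 − 2674440 = 7020405.

7020405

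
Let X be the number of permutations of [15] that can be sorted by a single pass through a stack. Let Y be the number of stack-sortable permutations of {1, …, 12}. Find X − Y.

9486833

By Knuth's characterisation, the stack-sortable permutations of length 15 are the 231-avoiders, numbering C_15. So X = C_15 = 9694845.
By Knuth's characterisation, the stack-sortable permutations of length 12 are the 231-avoiders, numbering C_12. So Y = C_12 = 208012.
X − Y = 9694845 − 208012 = 9486833.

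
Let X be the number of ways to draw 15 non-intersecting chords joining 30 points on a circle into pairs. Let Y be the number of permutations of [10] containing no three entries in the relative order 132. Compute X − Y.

9678049

Non-crossing perfect matchings of 2n points on a circle are counted by C_n; with 30 points, n = 15. So X = C_15 = 9694845.
For any fixed pattern of length 3, the pattern-avoiding permutations of [10] number C_10. So Y = C_10 = 16796.
X − Y = 9694845 − 16796 = 9678049.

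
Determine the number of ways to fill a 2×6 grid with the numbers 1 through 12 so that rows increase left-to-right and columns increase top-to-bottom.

132

By the hook-length formula (or a Dyck-path bijection), SYT of shape 2×6 number C_6.
C_6 = 132.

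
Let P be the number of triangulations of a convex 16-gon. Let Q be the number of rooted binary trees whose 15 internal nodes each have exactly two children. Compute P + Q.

A convex 16-gon is triangulated into 14 triangles, and the number of such triangulations is the Catalan number C_{16−2} = C_14. So P = C_14 = 2674440.
The number of full binary trees on 15 internal nodes is the Catalan number C_15. So Q = C_15 = 9694845.
P + Q = 2674440 + 9694845 = 12369285.

12369285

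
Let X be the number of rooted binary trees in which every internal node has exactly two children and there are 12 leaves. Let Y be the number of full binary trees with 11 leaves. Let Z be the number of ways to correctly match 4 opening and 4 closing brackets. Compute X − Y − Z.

41976

A full binary tree with L leaves has L−1 internal nodes and is counted by C_{L−1}; L = 12 gives C_11. So X = C_11 = 58786.
A full binary tree with L leaves has L−1 internal nodes and is counted by C_{L−1}; L = 11 gives C_10. So Y = C_10 = 16796.
A balanced arrangement of 4 bracket pairs is a Dyck word of semilength 4, so the count is C_4. So Z = C_4 = 14.
X − Y − Z = 58786 − 16796 − 14 = 41976.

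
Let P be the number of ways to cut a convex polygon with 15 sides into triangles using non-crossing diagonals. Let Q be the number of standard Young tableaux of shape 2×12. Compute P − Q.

534888

Triangulations of a convex m-gon are counted by C_{m−2}; with m = 15 this is C_13. So P = C_13 = 742900.
By the hook-length formula (or a Dyck-path bijection), SYT of shape 2×12 number C_12. So Q = C_12 = 208012.
P − Q = 742900 − 208012 = 534888.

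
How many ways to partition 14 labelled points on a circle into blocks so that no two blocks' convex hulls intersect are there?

2674440

The non-crossing partitions of [14] form a lattice of size C_14.
C_14 = 2674440.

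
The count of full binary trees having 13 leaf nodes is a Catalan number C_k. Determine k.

Full binary trees with 13 leaves have 13−1 = 12 internal nodes, so there are C_12 of them.

12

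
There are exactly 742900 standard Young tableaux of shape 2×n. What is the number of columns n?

Standard Young tableaux of shape 2×n are counted by C_n; 742900 = C_13.

13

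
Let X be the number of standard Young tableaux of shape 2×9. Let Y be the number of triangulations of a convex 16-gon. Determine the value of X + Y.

By the hook-length formula (or a Dyck-path bijection), SYT of shape 2×9 number C_9. So X = C_9 = 4862.
The number of triangulations of a 16-gon is the Catalan number C_14 (index = sides − 2). So Y = C_14 = 2674440.
X + Y = 4862 + 2674440 = 2679302.

2679302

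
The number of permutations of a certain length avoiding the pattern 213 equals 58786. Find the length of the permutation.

Permutations of [n] avoiding a fixed length-3 pattern are counted by C_n. The Catalan number equal to 58786 is C_11.

11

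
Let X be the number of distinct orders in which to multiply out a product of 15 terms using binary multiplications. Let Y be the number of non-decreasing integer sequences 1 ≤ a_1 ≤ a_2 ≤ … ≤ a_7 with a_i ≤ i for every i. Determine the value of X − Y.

2674011

Bracketing 15 factors into binary products is counted by C_{15−1} = C_14. So X = C_14 = 2674440.
Such sub-staircase sequences of length n are counted by C_n; here n = 7. So Y = C_7 = 429.
X − Y = 2674440 − 429 = 2674011.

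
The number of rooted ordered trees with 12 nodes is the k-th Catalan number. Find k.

Rooted ordered (plane) trees on m nodes have m−1 edges and are counted by C_{m−1}; m = 12 gives C_11.

11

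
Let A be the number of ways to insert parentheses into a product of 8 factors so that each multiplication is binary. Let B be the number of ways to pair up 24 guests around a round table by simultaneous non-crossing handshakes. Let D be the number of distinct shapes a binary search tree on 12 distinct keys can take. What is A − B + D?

429

Ways to associate a product of 8 factors correspond to binary trees on 8 leaves, so the count is C_7. So A = C_7 = 429.
With 24 = 2·12 people, non-crossing handshake pairings are non-crossing perfect matchings on a circle, counted by C_12. So B = C_12 = 208012.
Rooted binary trees with 12 nodes (each child slot possibly empty) number C_12. So D = C_12 = 208012.
A − B + D = 429 − 208012 + 208012 = 429.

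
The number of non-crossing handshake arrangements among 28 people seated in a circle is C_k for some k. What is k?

14

With 28 = 2·14 people, non-crossing handshake pairings are non-crossing perfect matchings on a circle, counted by C_14.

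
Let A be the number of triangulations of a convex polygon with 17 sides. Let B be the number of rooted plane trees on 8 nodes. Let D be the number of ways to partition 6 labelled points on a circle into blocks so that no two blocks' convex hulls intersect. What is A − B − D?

A convex 17-gon is triangulated into 15 triangles, and the number of such triangulations is the Catalan number C_{17−2} = C_15. So A = C_15 = 9694845.
Rooted ordered (plane) trees on m nodes have m−1 edges and are counted by C_{m−1}; m = 8 gives C_7. So B = C_7 = 429.
Non-crossing partitions of an n-element set are counted by C_n; here n = 6. So D = C_6 = 132.
A − B − D = 9694845 − 429 − 132 = 9694284.

9694284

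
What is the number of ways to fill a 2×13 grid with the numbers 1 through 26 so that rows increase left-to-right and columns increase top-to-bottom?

Standard Young tableaux of shape 2×n are counted by C_n; here n = 13.
C_13 = C_12 · 2(2·12+1)/(12+2) = 208012 · 50/14 = 742900.

742900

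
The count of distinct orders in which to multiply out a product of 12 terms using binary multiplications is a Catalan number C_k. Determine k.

Parenthesizations of m factors correspond to full binary trees with m leaves, counted by C_{m−1}; m = 12 gives C_11.

11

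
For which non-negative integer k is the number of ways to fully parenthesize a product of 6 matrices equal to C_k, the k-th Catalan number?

Parenthesizations of m factors correspond to full binary trees with m leaves, counted by C_{m−1}; m = 6 gives C_5.

5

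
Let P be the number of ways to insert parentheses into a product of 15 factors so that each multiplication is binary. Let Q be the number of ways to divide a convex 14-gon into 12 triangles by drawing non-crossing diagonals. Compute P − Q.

Ways to associate a product of 15 factors correspond to binary trees on 15 leaves, so the count is C_14. So P = C_14 = 2674440.
The number of triangulations of a 14-gon is the Catalan number C_12 (index = sides − 2). So Q = C_12 = 208012.
P − Q = 2674440 − 208012 = 2466428.

2466428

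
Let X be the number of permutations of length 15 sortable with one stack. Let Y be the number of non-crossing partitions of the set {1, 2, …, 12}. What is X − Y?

By Knuth's characterisation, the stack-sortable permutations of length 15 are the 231-avoiders, numbering C_15. So X = C_15 = 9694845.
Non-crossing partitions of an n-element set are counted by C_n; here n = 12. So Y = C_12 = 208012.
X − Y = 9694845 − 208012 = 9486833.

9486833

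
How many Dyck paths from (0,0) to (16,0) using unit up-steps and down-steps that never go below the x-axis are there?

1430

Dyck paths of semilength n (length 2n) are counted by C_n; here n = 8.
C_8 = C(16,8)/9 = 12870/9 = 1430.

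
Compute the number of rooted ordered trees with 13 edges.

742900

Rooted ordered trees with n edges are counted by C_n; here n = 13.
C_13 = C(26,13)/14 = 10400600/14 = 742900.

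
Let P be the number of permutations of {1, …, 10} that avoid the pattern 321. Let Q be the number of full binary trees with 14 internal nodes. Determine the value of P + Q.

Permutations of [n] avoiding any single length-3 pattern are counted by C_n; here n = 10. So P = C_10 = 16796.
Full binary trees with n internal nodes are counted by C_n; here n = 14. So Q = C_14 = 2674440.
P + Q = 16796 + 2674440 = 2691236.

2691236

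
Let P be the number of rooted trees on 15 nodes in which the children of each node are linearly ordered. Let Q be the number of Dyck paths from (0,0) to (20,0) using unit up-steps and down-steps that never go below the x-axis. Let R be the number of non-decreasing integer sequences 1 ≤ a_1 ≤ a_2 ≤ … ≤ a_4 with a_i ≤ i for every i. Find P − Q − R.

Rooted ordered (plane) trees on m nodes have m−1 edges and are counted by C_{m−1}; m = 15 gives C_14. So P = C_14 = 2674440.
Dyck paths of semilength n (length 2n) are counted by C_n; here n = 10. So Q = C_10 = 16796.
Weakly increasing sequences with a_i ≤ i biject with Dyck paths of semilength 4, so there are C_4. So R = C_4 = 14.
P − Q − R = 2674440 − 16796 − 14 = 2657630.

2657630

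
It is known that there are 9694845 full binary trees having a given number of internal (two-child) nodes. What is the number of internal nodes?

15

Full binary trees with n internal nodes are counted by C_n. Since C_15 = 9694845, the index is 15.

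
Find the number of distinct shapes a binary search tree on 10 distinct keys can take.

16796

Binary trees (left/right distinguished) on n nodes are counted by C_n; here n = 10.
C_10 = C(20,10)/11 = 184756/11 = 16796.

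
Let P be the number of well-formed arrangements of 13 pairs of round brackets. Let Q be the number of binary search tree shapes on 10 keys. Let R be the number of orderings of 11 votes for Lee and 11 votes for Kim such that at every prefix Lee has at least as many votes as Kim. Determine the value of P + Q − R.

700910

With 13 pairs the number of balanced bracket strings is the Catalan number C_13. So P = C_13 = 742900.
Binary trees (left/right distinguished) on n nodes are counted by C_n; here n = 10. So Q = C_10 = 16796.
Ballot sequences with n votes each where one side never trails are Dyck words, counted by C_n; here n = 11. So R = C_11 = 58786.
P + Q − R = 742900 + 16796 − 58786 = 700910.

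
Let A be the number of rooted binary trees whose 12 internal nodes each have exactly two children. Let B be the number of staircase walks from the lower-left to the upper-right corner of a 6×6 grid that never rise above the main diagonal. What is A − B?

The number of full binary trees on 12 internal nodes is the Catalan number C_12. So A = C_12 = 208012.
Sub-diagonal monotone paths from (0,0) to (6,6) biject with Dyck paths of semilength 6, giving C_6. So B = C_6 = 132.
A − B = 208012 − 132 = 207880.

207880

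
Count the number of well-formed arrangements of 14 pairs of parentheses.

2674440

A balanced arrangement of 14 bracket pairs is a Dyck word of semilength 14, so the count is C_14.
C_14 = C_13 · 2(2·13+1)/(13+2) = 742900 · 54/15 = 2674440.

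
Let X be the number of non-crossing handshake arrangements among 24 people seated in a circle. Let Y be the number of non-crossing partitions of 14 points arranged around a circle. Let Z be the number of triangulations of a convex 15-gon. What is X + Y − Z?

With 24 = 2·12 people, non-crossing handshake pairings are non-crossing perfect matchings on a circle, counted by C_12. So X = C_12 = 208012.
Non-crossing partitions of an n-element set are counted by C_n; here n = 14. So Y = C_14 = 2674440.
A convex 15-gon is triangulated into 13 triangles, and the number of such triangulations is the Catalan number C_{15−2} = C_13. So Z = C_13 = 742900.
X + Y − Z = 208012 + 2674440 − 742900 = 2139552.

2139552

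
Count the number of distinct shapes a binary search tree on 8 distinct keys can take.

1430

Binary trees (left/right distinguished) on n nodes are counted by C_n; here n = 8.
C_8 = 1430.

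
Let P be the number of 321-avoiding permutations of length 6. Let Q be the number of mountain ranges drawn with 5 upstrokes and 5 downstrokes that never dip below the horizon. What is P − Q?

Permutations of [n] avoiding any single length-3 pattern are counted by C_n; here n = 6. So P = C_6 = 132.
Dyck paths of semilength n (length 2n) are counted by C_n; here n = 5. So Q = C_5 = 42.
P − Q = 132 − 42 = 90.

90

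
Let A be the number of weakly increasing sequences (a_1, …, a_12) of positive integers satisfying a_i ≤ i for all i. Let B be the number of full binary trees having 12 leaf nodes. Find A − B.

149226

Weakly increasing sequences with a_i ≤ i biject with Dyck paths of semilength 12, so there are C_12. So A = C_12 = 208012.
Full binary trees with 12 leaves have 12−1 = 11 internal nodes, so there are C_11 of them. So B = C_11 = 58786.
A − B = 208012 − 58786 = 149226.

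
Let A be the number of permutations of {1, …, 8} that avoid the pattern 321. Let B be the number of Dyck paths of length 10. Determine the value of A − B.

1388

Permutations of [n] avoiding any single length-3 pattern are counted by C_n; here n = 8. So A = C_8 = 1430.
Paths of 5 up- and 5 down-steps that never dip below the axis are Dyck paths; their count is C_5. So B = C_5 = 42.
A − B = 1430 − 42 = 1388.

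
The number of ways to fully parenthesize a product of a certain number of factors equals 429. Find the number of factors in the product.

Parenthesizations of m factors are counted by C_{m−1}, and C_7 = 429.
So the index is 7, and the number of factors is 7 + 1 = 8.

8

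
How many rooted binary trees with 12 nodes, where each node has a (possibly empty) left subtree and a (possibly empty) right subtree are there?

208012

Rooted binary trees with 12 nodes (each child slot possibly empty) number C_12.
C_12 = C(24,12)/13 = 2704156/13 = 208012.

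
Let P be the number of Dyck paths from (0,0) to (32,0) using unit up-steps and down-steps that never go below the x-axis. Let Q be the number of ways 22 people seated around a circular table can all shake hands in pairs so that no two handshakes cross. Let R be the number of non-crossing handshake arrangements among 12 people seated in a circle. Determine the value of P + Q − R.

35416324

A Dyck path with 16 up-steps and 16 down-steps has semilength 16, so there are C_16 of them. So P = C_16 = 35357670.
Non-crossing handshake pairings of 2n people are counted by C_n; 22 people gives n = 11. So Q = C_11 = 58786.
With 12 = 2·6 people, non-crossing handshake pairings are non-crossing perfect matchings on a circle, counted by C_6. So R = C_6 = 132.
P + Q − R = 35357670 + 58786 − 132 = 35416324.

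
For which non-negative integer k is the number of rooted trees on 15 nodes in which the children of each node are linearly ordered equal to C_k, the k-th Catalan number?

14

A rooted plane tree on 15 nodes has 14 edges, and such trees are counted by C_14.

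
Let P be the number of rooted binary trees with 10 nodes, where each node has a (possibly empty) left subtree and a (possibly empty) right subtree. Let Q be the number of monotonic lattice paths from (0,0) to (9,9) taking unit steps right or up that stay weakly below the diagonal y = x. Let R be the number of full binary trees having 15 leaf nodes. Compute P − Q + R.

There are C_n binary search tree shapes on n keys; with n = 10 that is C_10. So P = C_10 = 16796.
Sub-diagonal monotone paths from (0,0) to (9,9) biject with Dyck paths of semilength 9, giving C_9. So Q = C_9 = 4862.
Full binary trees with 15 leaves have 15−1 = 14 internal nodes, so there are C_14 of them. So R = C_14 = 2674440.
P − Q + R = 16796 − 4862 + 2674440 = 2686374.

2686374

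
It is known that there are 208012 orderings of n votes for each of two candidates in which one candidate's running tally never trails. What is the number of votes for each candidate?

12

Such ballot sequences with n votes each are counted by C_n; 208012 = C_12.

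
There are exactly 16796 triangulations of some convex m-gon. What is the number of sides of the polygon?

Triangulations of a convex m-gon are counted by C_{m−2}. The Catalan number equal to 16796 is C_10.
So m − 2 = 10, giving m = 12 sides.

12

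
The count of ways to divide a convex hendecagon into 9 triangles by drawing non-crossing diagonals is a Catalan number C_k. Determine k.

A convex 11-gon is triangulated into 9 triangles, and the number of such triangulations is the Catalan number C_{11−2} = C_9.

9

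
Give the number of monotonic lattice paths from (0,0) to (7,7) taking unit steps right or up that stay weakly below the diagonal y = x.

Monotone paths in an n×n grid that stay weakly below the diagonal are counted by C_n; here n = 7.
C_7 = 429.

429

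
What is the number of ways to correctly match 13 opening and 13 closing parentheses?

With 13 pairs the number of balanced bracket strings is the Catalan number C_13.
C_13 = 742900.

742900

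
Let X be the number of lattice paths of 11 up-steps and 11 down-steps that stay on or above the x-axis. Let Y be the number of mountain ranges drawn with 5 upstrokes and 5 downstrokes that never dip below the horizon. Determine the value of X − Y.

58744

A Dyck path with 11 up-steps and 11 down-steps has semilength 11, so there are C_11 of them. So X = C_11 = 58786.
Paths of 5 up- and 5 down-steps that never dip below the axis are Dyck paths; their count is C_5. So Y = C_5 = 42.
X − Y = 58786 − 42 = 58744.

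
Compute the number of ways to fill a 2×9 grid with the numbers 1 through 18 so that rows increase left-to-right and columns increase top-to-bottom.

4862

Standard Young tableaux of shape 2×n are counted by C_n; here n = 9.
C_9 = C_8 · 2(2·8+1)/(8+2) = 1430 · 34/10 = 4862.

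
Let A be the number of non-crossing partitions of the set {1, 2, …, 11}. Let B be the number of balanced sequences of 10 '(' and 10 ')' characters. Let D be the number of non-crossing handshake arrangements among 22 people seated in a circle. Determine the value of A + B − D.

Non-crossing partitions of an n-element set are counted by C_n; here n = 11. So A = C_11 = 58786.
Balanced strings of n pairs of brackets are counted by C_n; here n = 10. So B = C_10 = 16796.
With 22 = 2·11 people, non-crossing handshake pairings are non-crossing perfect matchings on a circle, counted by C_11. So D = C_11 = 58786.
A + B − D = 58786 + 16796 − 58786 = 16796.

16796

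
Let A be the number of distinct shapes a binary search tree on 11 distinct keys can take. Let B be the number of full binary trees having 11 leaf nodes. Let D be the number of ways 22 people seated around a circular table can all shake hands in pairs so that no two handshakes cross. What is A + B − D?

Rooted binary trees with 11 nodes (each child slot possibly empty) number C_11. So A = C_11 = 58786.
Full binary trees with 11 leaves have 11−1 = 10 internal nodes, so there are C_10 of them. So B = C_10 = 16796.
Non-crossing handshake pairings of 2n people are counted by C_n; 22 people gives n = 11. So D = C_11 = 58786.
A + B − D = 58786 + 16796 − 58786 = 16796.

16796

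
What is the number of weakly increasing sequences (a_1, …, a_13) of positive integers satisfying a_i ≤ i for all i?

742900

Such sub-staircase sequences of length n are counted by C_n; here n = 13.
C_13 = 742900.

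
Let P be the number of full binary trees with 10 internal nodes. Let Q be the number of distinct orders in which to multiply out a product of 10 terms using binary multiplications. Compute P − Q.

Full binary trees with n internal nodes are counted by C_n; here n = 10. So P = C_10 = 16796.
Parenthesizations of m factors correspond to full binary trees with m leaves, counted by C_{m−1}; m = 10 gives C_9. So Q = C_9 = 4862.
P − Q = 16796 − 4862 = 11934.

11934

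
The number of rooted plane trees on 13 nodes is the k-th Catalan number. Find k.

Rooted ordered (plane) trees on m nodes have m−1 edges and are counted by C_{m−1}; m = 13 gives C_12.

12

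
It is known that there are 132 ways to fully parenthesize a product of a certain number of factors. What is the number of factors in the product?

Parenthesizations of m factors are counted by C_{m−1}. The Catalan number equal to 132 is C_6.
So the index is 6, and the number of factors is 6 + 1 = 7.

7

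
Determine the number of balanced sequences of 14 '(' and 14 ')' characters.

A balanced arrangement of 14 bracket pairs is a Dyck word of semilength 14, so the count is C_14.
C_14 = 2674440.

2674440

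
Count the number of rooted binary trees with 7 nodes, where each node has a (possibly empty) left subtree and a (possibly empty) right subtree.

429

There are C_n binary search tree shapes on n keys; with n = 7 that is C_7.
C_7 = C(14,7)/8 = 3432/8 = 429.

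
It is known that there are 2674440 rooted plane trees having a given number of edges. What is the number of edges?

Rooted ordered trees with n edges are counted by C_n. Since C_14 = 2674440, the index is 14.

14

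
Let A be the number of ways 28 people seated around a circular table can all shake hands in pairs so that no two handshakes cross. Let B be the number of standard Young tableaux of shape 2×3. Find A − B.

Non-crossing handshake pairings of 2n people are counted by C_n; 28 people gives n = 14. So A = C_14 = 2674440.
By the hook-length formula (or a Dyck-path bijection), SYT of shape 2×3 number C_3. So B = C_3 = 5.
A − B = 2674440 − 5 = 2674435.

2674435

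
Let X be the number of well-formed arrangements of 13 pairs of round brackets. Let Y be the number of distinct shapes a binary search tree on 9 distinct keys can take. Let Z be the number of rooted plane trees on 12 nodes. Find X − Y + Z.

A balanced arrangement of 13 bracket pairs is a Dyck word of semilength 13, so the count is C_13. So X = C_13 = 742900.
There are C_n binary search tree shapes on n keys; with n = 9 that is C_9. So Y = C_9 = 4862.
A rooted plane tree on 12 nodes has 11 edges, and such trees are counted by C_11. So Z = C_11 = 58786.
X − Y + Z = 742900 − 4862 + 58786 = 796824.

796824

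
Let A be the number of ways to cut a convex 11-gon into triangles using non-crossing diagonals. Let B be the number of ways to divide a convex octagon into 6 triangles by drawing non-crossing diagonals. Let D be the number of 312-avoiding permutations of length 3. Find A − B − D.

Triangulations of a convex m-gon are counted by C_{m−2}; with m = 11 this is C_9. So A = C_9 = 4862.
A convex 8-gon is triangulated into 6 triangles, and the number of such triangulations is the Catalan number C_{8−2} = C_6. So B = C_6 = 132.
Permutations of [n] avoiding any single length-3 pattern are counted by C_n; here n = 3. So D = C_3 = 5.
A − B − D = 4862 − 132 − 5 = 4725.

4725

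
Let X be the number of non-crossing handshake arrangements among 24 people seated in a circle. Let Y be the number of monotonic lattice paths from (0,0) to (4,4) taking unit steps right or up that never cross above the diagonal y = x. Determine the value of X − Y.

207998

With 24 = 2·12 people, non-crossing handshake pairings are non-crossing perfect matchings on a circle, counted by C_12. So X = C_12 = 208012.
Sub-diagonal monotone paths from (0,0) to (4,4) biject with Dyck paths of semilength 4, giving C_4. So Y = C_4 = 14.
X − Y = 208012 − 14 = 207998.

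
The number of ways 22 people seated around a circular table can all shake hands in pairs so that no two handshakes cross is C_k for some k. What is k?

11

Non-crossing handshake pairings of 2n people are counted by C_n; 22 people gives n = 11.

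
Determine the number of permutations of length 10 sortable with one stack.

By Knuth's characterisation, the stack-sortable permutations of length 10 are the 231-avoiders, numbering C_10.
C_10 = C_9 · 2(2·9+1)/(9+2) = 4862 · 38/11 = 16796.

16796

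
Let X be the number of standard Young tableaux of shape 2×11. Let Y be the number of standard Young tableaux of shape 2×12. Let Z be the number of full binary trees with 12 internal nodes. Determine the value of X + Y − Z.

By the hook-length formula (or a Dyck-path bijection), SYT of shape 2×11 number C_11. So X = C_11 = 58786.
By the hook-length formula (or a Dyck-path bijection), SYT of shape 2×12 number C_12. So Y = C_12 = 208012.
Full binary trees with n internal nodes are counted by C_n; here n = 12. So Z = C_12 = 208012.
X + Y − Z = 58786 + 208012 − 208012 = 58786.

58786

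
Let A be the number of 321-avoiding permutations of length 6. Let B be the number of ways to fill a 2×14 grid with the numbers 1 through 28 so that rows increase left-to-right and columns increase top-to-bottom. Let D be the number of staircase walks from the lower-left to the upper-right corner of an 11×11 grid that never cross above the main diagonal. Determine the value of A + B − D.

Permutations of [n] avoiding any single length-3 pattern are counted by C_n; here n = 6. So A = C_6 = 132.
Standard Young tableaux of shape 2×n are counted by C_n; here n = 14. So B = C_14 = 2674440.
Sub-diagonal monotone paths from (0,0) to (11,11) biject with Dyck paths of semilength 11, giving C_11. So D = C_11 = 58786.
A + B − D = 132 + 2674440 − 58786 = 2615786.

2615786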